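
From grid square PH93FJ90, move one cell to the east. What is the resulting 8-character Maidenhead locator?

PH93gj00

Longitude extended square 9; +1 → 10, wraps to 0, carry into subsquare.
Longitude subsquare f = 5; +1 → 6 = g.
The latitude characters are unchanged.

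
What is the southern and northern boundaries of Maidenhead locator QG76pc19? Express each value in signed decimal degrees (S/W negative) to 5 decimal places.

-23.87917, -23.87500

Field Q=16, G=6: +16·20° lon, +6·10° lat → SW at lon 140°, lat -30°.
Square 7, 6: +7·2° lon, +6·1° lat → SW at lon 154°, lat -24°.
Subsquare p=15, c=2: +15·0.0833333° lon, +2·0.0416667° lat → SW at lon 155.25°, lat -23.9167°.
Extended square 1, 9: +1·0.00833333° lon, +9·0.00416667° lat → SW at lon 155.258°, lat -23.8792°.
Cell spans 0.00833333° lon × 0.00416667° lat.
south -23.87917, north -23.87500.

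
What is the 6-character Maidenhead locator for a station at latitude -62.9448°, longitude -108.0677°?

Shift to the Maidenhead origin (180°W, 90°S): lon 71.9323, lat 27.0552.
Field: lon ⌊71.9323/20⌋ = 3 → D; lat ⌊27.0552/10⌋ = 2 → C.
Square: lon ⌊11.9323/2⌋ = 5; lat ⌊7.0552/1⌋ = 7.
Subsquare: lon ⌊1.9323/0.0833333⌋ = 23 → x; lat ⌊0.0552/0.0416667⌋ = 1 → b.

DC57xb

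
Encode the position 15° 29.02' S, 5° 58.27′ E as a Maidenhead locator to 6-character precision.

JH24xm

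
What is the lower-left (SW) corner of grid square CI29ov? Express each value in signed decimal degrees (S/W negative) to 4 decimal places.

-0.1250, -134.8333

Field C=2, I=8: +2·20° lon, +8·10° lat → SW at lon -140°, lat -10°.
Square 2, 9: +2·2° lon, +9·1° lat → SW at lon -136°, lat -1°.
Subsquare o=14, v=21: +14·0.0833333° lon, +21·0.0416667° lat → SW at lon -134.833°, lat -0.125°.
latitude -0.1250, longitude -134.8333.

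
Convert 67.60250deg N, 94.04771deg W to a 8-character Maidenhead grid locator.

EP27xo44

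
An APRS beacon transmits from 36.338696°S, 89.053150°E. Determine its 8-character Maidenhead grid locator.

NF43mp68

Add 180° to longitude and 90° to latitude: 269.05315, 53.66130.
Field (20°×10°, letters A–R): 269.05315/20 → 13 → N, 53.66130/10 → 5 → F; chars NF.
Square (2°×1°, digits 0–9): 9.05315/2 → 4, 3.66130/1 → 3; chars 43.
Subsquare (5′×2.5′, letters a–x): 1.05315/0.0833333 → 12 → m, 0.66130/0.0416667 → 15 → p; chars mp.
Extended square (30″×15″, digits 0–9): 0.05315/0.00833333 → 6, 0.03630/0.00416667 → 8; chars 68.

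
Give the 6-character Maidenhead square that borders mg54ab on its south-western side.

MG44xa

Longitude subsquare a = 0; −1 → -1, wraps to 23 = x, carry into square.
Longitude square 5; −1 → 4.
Latitude subsquare b = 1; −1 → 0 = a.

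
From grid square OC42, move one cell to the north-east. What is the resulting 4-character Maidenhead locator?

Longitude square 4; +1 → 5.
Latitude square 2; +1 → 3.

OC53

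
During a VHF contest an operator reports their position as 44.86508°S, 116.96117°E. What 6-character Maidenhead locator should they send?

OE85ld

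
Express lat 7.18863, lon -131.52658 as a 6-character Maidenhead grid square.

Shift to the Maidenhead origin (180°W, 90°S): lon 48.4734, lat 97.1886.
Field: lon ⌊48.4734/20⌋ = 2 → C; lat ⌊97.1886/10⌋ = 9 → J.
Square: lon ⌊8.4734/2⌋ = 4; lat ⌊7.1886/1⌋ = 7.
Subsquare: lon ⌊0.4734/0.0833333⌋ = 5 → f; lat ⌊0.1886/0.0416667⌋ = 4 → e.

CJ47fe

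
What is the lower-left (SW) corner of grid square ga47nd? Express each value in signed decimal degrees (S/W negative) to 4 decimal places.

-82.8750, -50.9167

Field G=6, A=0: +6·20° lon, +0·10° lat → SW at lon -60°, lat -90°.
Square 4, 7: +4·2° lon, +7·1° lat → SW at lon -52°, lat -83°.
Subsquare n=13, d=3: +13·0.0833333° lon, +3·0.0416667° lat → SW at lon -50.9167°, lat -82.875°.
latitude -82.8750, longitude -50.9167.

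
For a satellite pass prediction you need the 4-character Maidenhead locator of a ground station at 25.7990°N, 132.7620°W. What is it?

CL35

Offset from 180°W / 90°S: lon 47.24°, lat 115.80°.
Field: lon ⌊47.24/20⌋ = 2 → C; lat ⌊115.80/10⌋ = 11 → L.
Square: lon ⌊7.24/2⌋ = 3; lat ⌊5.80/1⌋ = 5.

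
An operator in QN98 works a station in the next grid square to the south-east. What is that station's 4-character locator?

RN07

Longitude square 9; +1 → 10, wraps to 0, carry into field.
Longitude field Q = 16; +1 → 17 = R.
Latitude square 8; −1 → 7.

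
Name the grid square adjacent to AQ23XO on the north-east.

AQ33ap

Longitude subsquare x = 23; +1 → 24, wraps to 0 = a, carry into square.
Longitude square 2; +1 → 3.
Latitude subsquare o = 14; +1 → 15 = p.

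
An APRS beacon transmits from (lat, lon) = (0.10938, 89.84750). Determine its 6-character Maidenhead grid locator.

Add 180° to longitude and 90° to latitude: 269.8475, 90.1094.
Field: lon ⌊269.8475/20⌋ = 13 → N; lat ⌊90.1094/10⌋ = 9 → J.
Square: lon ⌊9.8475/2⌋ = 4; lat ⌊0.1094/1⌋ = 0.
Subsquare: lon ⌊1.8475/0.0833333⌋ = 22 → w; lat ⌊0.1094/0.0416667⌋ = 2 → c.

NJ40wc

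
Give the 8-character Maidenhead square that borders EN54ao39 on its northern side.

Latitude extended square 9; +1 → 10, wraps to 0, carry into subsquare.
Latitude subsquare o = 14; +1 → 15 = p.
The longitude characters are unchanged.

EN54ap30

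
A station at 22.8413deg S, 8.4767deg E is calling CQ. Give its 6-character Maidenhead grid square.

JG47fd

Offset from 180°W / 90°S: lon 188.4767°, lat 67.1587°.
Field: 188.4767/20 → 9 → J, 67.1587/10 → 6 → G; chars JG.
Square: 8.4767/2 → 4, 7.1587/1 → 7; chars 47.
Subsquare: 0.4767/0.0833333 → 5 → f, 0.1587/0.0416667 → 3 → d; chars fd.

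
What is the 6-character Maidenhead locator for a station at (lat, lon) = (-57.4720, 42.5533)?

LD12gm

Shift to the Maidenhead origin (180°W, 90°S): lon 222.5533, lat 32.5280.
Field: 222.5533/20 → 11 → L, 32.5280/10 → 3 → D; chars LD.
Square: 2.5533/2 → 1, 2.5280/1 → 2; chars 12.
Subsquare: 0.5533/0.0833333 → 6 → g, 0.5280/0.0416667 → 12 → m; chars gm.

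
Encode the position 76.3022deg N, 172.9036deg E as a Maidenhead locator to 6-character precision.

RQ66kh

Offset from 180°W / 90°S: lon 352.9036°, lat 166.3022°.
Field: 352.9036/20 → 17 → R, 166.3022/10 → 16 → Q; chars RQ.
Square: 12.9036/2 → 6, 6.3022/1 → 6; chars 66.
Subsquare: 0.9036/0.0833333 → 10 → k, 0.3022/0.0416667 → 7 → h; chars kh.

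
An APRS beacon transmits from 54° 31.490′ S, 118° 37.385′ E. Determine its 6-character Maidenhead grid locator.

OD95hl

Add 180° to longitude and 90° to latitude: 298.6231, 35.4752.
Field: 298.6231/20 → 14 → O, 35.4752/10 → 3 → D; chars OD.
Square: 18.6231/2 → 9, 5.4752/1 → 5; chars 95.
Subsquare: 0.6231/0.0833333 → 7 → h, 0.4752/0.0416667 → 11 → l; chars hl.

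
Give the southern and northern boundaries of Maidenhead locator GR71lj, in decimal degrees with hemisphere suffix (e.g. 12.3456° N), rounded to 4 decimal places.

81.3750° N, 81.4167° N

Field G=6, R=17: +6·20° lon, +17·10° lat → SW at lon -60°, lat 80°.
Square 7, 1: +7·2° lon, +1·1° lat → SW at lon -46°, lat 81°.
Subsquare l=11, j=9: +11·0.0833333° lon, +9·0.0416667° lat → SW at lon -45.0833°, lat 81.375°.
Cell spans 0.0833333° lon × 0.0416667° lat.
south 81.3750° N, north 81.4167° N.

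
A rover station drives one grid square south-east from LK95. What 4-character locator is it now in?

MK04

Longitude square 9; +1 → 10, wraps to 0, carry into field.
Longitude field L = 11; +1 → 12 = M.
Latitude square 5; −1 → 4.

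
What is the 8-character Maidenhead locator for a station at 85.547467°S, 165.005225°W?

AA74lk98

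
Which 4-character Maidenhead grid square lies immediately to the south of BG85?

Latitude square 5; −1 → 4.
The longitude characters are unchanged.

BG84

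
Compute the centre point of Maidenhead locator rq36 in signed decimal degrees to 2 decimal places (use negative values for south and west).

Field R=17, Q=16: +17·20° lon, +16·10° lat → SW at lon 160°, lat 70°.
Square 3, 6: +3·2° lon, +6·1° lat → SW at lon 166°, lat 76°.
Cell spans 2° lon × 1° lat. Centre is SW corner plus half of each.
latitude 76.50, longitude 167.00.

76.50, 167.00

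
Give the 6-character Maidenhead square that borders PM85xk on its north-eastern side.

PM95al

Longitude subsquare x = 23; +1 → 24, wraps to 0 = a, carry into square.
Longitude square 8; +1 → 9.
Latitude subsquare k = 10; +1 → 11 = l.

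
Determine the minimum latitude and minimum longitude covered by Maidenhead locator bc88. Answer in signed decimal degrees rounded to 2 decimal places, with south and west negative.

-62.00, -144.00

Field B=1, C=2: +1·20° lon, +2·10° lat → SW at lon -160°, lat -70°.
Square 8, 8: +8·2° lon, +8·1° lat → SW at lon -144°, lat -62°.
latitude -62.00, longitude -144.00.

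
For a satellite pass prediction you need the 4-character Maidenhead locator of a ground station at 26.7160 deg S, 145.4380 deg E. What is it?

Shift to the Maidenhead origin (180°W, 90°S): lon 325.44, lat 63.28.
Field: 325.44/20 → 16 → Q, 63.28/10 → 6 → G; chars QG.
Square: 5.44/2 → 2, 3.28/1 → 3; chars 23.

QG23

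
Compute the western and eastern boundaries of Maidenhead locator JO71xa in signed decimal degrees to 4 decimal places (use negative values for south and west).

15.9167, 16.0000

Field J=9, O=14: +9·20° lon, +14·10° lat → SW at lon 0°, lat 50°.
Square 7, 1: +7·2° lon, +1·1° lat → SW at lon 14°, lat 51°.
Subsquare x=23, a=0: +23·0.0833333° lon, +0·0.0416667° lat → SW at lon 15.9167°, lat 51°.
Cell spans 0.0833333° lon × 0.0416667° lat.
west 15.9167, east 16.0000.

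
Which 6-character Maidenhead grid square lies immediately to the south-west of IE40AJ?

Longitude subsquare a = 0; −1 → -1, wraps to 23 = x, carry into square.
Longitude square 4; −1 → 3.
Latitude subsquare j = 9; −1 → 8 = i.

IE30xi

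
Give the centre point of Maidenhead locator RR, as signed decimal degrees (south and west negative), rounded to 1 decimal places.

Field R=17, R=17: +17·20° lon, +17·10° lat → SW at lon 160°, lat 80°.
Cell spans 20° lon × 10° lat. Centre is SW corner plus half of each.
latitude 85.0, longitude 170.0.

85.0, 170.0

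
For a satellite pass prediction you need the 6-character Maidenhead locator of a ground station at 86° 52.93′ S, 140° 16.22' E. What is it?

QA03dc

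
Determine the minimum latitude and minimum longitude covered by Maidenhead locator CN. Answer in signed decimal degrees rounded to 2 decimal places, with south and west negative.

40.00, -140.00

Field C=2, N=13: +2·20° lon, +13·10° lat → SW at lon -140°, lat 40°.
latitude 40.00, longitude -140.00.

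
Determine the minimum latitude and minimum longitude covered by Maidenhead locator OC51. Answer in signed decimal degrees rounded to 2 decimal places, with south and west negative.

Field O=14, C=2: +14·20° lon, +2·10° lat → SW at lon 100°, lat -70°.
Square 5, 1: +5·2° lon, +1·1° lat → SW at lon 110°, lat -69°.
latitude -69.00, longitude 110.00.

-69.00, 110.00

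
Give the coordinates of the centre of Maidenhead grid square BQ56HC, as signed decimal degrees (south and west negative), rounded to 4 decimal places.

76.1042, -149.3750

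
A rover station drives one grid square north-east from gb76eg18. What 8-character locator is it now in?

GB76eg29

Longitude extended square 1; +1 → 2.
Latitude extended square 8; +1 → 9.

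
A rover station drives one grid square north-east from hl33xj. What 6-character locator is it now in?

HL43ak

Longitude subsquare x = 23; +1 → 24, wraps to 0 = a, carry into square.
Longitude square 3; +1 → 4.
Latitude subsquare j = 9; +1 → 10 = k.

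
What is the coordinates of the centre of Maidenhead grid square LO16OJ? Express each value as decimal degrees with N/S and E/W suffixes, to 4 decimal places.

Field L=11, O=14: +11·20° lon, +14·10° lat → SW at lon 40°, lat 50°.
Square 1, 6: +1·2° lon, +6·1° lat → SW at lon 42°, lat 56°.
Subsquare o=14, j=9: +14·0.0833333° lon, +9·0.0416667° lat → SW at lon 43.1667°, lat 56.375°.
Cell spans 0.0833333° lon × 0.0416667° lat. Centre is SW corner plus half of each.
latitude 56.3958° N, longitude 43.2083° E.

56.3958° N, 43.2083° E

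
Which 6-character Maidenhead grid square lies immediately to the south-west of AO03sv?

AO03ru

Longitude subsquare s = 18; −1 → 17 = r.
Latitude subsquare v = 21; −1 → 20 = u.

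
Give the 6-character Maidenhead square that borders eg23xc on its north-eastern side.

EG33ad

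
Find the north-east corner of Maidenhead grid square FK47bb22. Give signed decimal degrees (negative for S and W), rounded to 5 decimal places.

17.05417, -71.89167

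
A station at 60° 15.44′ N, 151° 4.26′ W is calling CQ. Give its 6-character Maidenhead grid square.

BP40lg

Offset from 180°W / 90°S: lon 28.9290°, lat 150.2573°.
Field: lon ⌊28.9290/20⌋ = 1 → B; lat ⌊150.2573/10⌋ = 15 → P.
Square: lon ⌊8.9290/2⌋ = 4; lat ⌊0.2573/1⌋ = 0.
Subsquare: lon ⌊0.9290/0.0833333⌋ = 11 → l; lat ⌊0.2573/0.0416667⌋ = 6 → g.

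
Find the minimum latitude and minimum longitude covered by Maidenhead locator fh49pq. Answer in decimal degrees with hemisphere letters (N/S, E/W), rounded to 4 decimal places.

Field F=5, H=7: +5·20° lon, +7·10° lat → SW at lon -80°, lat -20°.
Square 4, 9: +4·2° lon, +9·1° lat → SW at lon -72°, lat -11°.
Subsquare p=15, q=16: +15·0.0833333° lon, +16·0.0416667° lat → SW at lon -70.75°, lat -10.3333°.
latitude 10.3333° S, longitude 70.7500° W.

10.3333° S, 70.7500° W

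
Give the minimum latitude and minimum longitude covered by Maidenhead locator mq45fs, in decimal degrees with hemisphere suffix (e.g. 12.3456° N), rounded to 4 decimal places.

Field M=12, Q=16: +12·20° lon, +16·10° lat → SW at lon 60°, lat 70°.
Square 4, 5: +4·2° lon, +5·1° lat → SW at lon 68°, lat 75°.
Subsquare f=5, s=18: +5·0.0833333° lon, +18·0.0416667° lat → SW at lon 68.4167°, lat 75.75°.
latitude 75.7500° N, longitude 68.4167° E.

75.7500° N, 68.4167° E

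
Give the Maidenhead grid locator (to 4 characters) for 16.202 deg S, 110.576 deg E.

OH53

Offset from 180°W / 90°S: lon 290.58°, lat 73.80°.
Field (20°×10°, letters A–R): lon ⌊290.58/20⌋ = 14 → O; lat ⌊73.80/10⌋ = 7 → H.
Square (2°×1°, digits 0–9): lon ⌊10.58/2⌋ = 5; lat ⌊3.80/1⌋ = 3.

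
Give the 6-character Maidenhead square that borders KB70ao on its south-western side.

KB60xn

Longitude subsquare a = 0; −1 → -1, wraps to 23 = x, carry into square.
Longitude square 7; −1 → 6.
Latitude subsquare o = 14; −1 → 13 = n.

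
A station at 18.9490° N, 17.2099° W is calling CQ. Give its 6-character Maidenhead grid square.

IK18jw

Add 180° to longitude and 90° to latitude: 162.7901, 108.9490.
Field: lon ⌊162.7901/20⌋ = 8 → I; lat ⌊108.9490/10⌋ = 10 → K.
Square: lon ⌊2.7901/2⌋ = 1; lat ⌊8.9490/1⌋ = 8.
Subsquare: lon ⌊0.7901/0.0833333⌋ = 9 → j; lat ⌊0.9490/0.0416667⌋ = 22 → w.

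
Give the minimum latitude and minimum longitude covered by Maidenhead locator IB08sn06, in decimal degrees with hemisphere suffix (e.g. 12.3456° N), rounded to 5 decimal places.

71.43333° S, 18.50000° W

Field I=8, B=1: +8·20° lon, +1·10° lat → SW at lon -20°, lat -80°.
Square 0, 8: +0·2° lon, +8·1° lat → SW at lon -20°, lat -72°.
Subsquare s=18, n=13: +18·0.0833333° lon, +13·0.0416667° lat → SW at lon -18.5°, lat -71.4583°.
Extended square 0, 6: +0·0.00833333° lon, +6·0.00416667° lat → SW at lon -18.5°, lat -71.4333°.
latitude 71.43333° S, longitude 18.50000° W.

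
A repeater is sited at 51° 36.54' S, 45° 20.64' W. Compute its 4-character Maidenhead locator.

GD78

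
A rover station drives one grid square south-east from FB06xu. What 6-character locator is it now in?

FB16at

Longitude subsquare x = 23; +1 → 24, wraps to 0 = a, carry into square.
Longitude square 0; +1 → 1.
Latitude subsquare u = 20; −1 → 19 = t.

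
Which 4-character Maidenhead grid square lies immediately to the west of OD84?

OD74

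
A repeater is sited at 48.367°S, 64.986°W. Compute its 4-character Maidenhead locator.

FE71

Shift to the Maidenhead origin (180°W, 90°S): lon 115.01, lat 41.63.
Field: 115.01/20 → 5 → F, 41.63/10 → 4 → E; chars FE.
Square: 15.01/2 → 7, 1.63/1 → 1; chars 71.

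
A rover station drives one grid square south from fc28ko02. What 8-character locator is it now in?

FC28ko01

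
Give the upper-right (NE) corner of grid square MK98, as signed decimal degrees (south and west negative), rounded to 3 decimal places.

Field M=12, K=10: +12·20° lon, +10·10° lat → SW at lon 60°, lat 10°.
Square 9, 8: +9·2° lon, +8·1° lat → SW at lon 78°, lat 18°.
Cell spans 2° lon × 1° lat. NE corner is SW corner plus one full cell.
latitude 19.000, longitude 80.000.

19.000, 80.000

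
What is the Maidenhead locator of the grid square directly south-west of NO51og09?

NO51ng98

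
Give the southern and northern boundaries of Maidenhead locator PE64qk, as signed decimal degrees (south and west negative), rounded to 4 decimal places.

Field P=15, E=4: +15·20° lon, +4·10° lat → SW at lon 120°, lat -50°.
Square 6, 4: +6·2° lon, +4·1° lat → SW at lon 132°, lat -46°.
Subsquare q=16, k=10: +16·0.0833333° lon, +10·0.0416667° lat → SW at lon 133.333°, lat -45.5833°.
Cell spans 0.0833333° lon × 0.0416667° lat.
south -45.5833, north -45.5417.

-45.5833, -45.5417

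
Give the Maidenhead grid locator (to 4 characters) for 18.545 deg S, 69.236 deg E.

MH41

Add 180° to longitude and 90° to latitude: 249.24, 71.45.
Field: lon ⌊249.24/20⌋ = 12 → M; lat ⌊71.45/10⌋ = 7 → H.
Square: lon ⌊9.24/2⌋ = 4; lat ⌊1.45/1⌋ = 1.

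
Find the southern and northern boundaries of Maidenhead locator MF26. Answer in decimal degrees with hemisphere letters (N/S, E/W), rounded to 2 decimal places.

34.00° S, 33.00° S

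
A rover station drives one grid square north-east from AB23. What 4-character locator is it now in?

Longitude square 2; +1 → 3.
Latitude square 3; +1 → 4.

AB34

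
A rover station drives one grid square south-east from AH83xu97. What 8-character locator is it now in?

Longitude extended square 9; +1 → 10, wraps to 0, carry into subsquare.
Longitude subsquare x = 23; +1 → 24, wraps to 0 = a, carry into square.
Longitude square 8; +1 → 9.
Latitude extended square 7; −1 → 6.

AH93au06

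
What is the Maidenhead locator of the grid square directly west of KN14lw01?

KN14kw91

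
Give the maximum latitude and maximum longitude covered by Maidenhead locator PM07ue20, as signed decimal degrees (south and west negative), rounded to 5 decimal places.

37.17083, 121.69167

Field P=15, M=12: +15·20° lon, +12·10° lat → SW at lon 120°, lat 30°.
Square 0, 7: +0·2° lon, +7·1° lat → SW at lon 120°, lat 37°.
Subsquare u=20, e=4: +20·0.0833333° lon, +4·0.0416667° lat → SW at lon 121.667°, lat 37.1667°.
Extended square 2, 0: +2·0.00833333° lon, +0·0.00416667° lat → SW at lon 121.683°, lat 37.1667°.
Cell spans 0.00833333° lon × 0.00416667° lat. NE corner is SW corner plus one full cell.
latitude 37.17083, longitude 121.69167.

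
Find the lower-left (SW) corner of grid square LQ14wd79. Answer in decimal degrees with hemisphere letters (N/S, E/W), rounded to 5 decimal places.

74.16250° N, 43.89167° E

Field L=11, Q=16: +11·20° lon, +16·10° lat → SW at lon 40°, lat 70°.
Square 1, 4: +1·2° lon, +4·1° lat → SW at lon 42°, lat 74°.
Subsquare w=22, d=3: +22·0.0833333° lon, +3·0.0416667° lat → SW at lon 43.8333°, lat 74.125°.
Extended square 7, 9: +7·0.00833333° lon, +9·0.00416667° lat → SW at lon 43.8917°, lat 74.1625°.
latitude 74.16250° N, longitude 43.89167° E.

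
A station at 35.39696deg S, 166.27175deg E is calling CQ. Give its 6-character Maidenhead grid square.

RF34do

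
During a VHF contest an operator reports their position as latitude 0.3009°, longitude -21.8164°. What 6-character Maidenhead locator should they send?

Offset from 180°W / 90°S: lon 158.1836°, lat 90.3009°.
Field (20°×10°, letters A–R): lon ⌊158.1836/20⌋ = 7 → H; lat ⌊90.3009/10⌋ = 9 → J.
Square (2°×1°, digits 0–9): lon ⌊18.1836/2⌋ = 9; lat ⌊0.3009/1⌋ = 0.
Subsquare (5′×2.5′, letters a–x): lon ⌊0.1836/0.0833333⌋ = 2 → c; lat ⌊0.3009/0.0416667⌋ = 7 → h.

HJ90ch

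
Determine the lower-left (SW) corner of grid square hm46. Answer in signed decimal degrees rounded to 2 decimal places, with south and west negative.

36.00, -32.00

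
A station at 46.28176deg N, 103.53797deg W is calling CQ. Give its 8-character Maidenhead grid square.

Offset from 180°W / 90°S: lon 76.46203°, lat 136.28176°.
Field: 76.46203/20 → 3 → D, 136.28176/10 → 13 → N; chars DN.
Square: 16.46203/2 → 8, 6.28176/1 → 6; chars 86.
Subsquare: 0.46203/0.0833333 → 5 → f, 0.28176/0.0416667 → 6 → g; chars fg.
Extended square: 0.04536/0.00833333 → 5, 0.03176/0.00416667 → 7; chars 57.

DN86fg57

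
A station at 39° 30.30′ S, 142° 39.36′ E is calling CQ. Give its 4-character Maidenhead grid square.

Add 180° to longitude and 90° to latitude: 322.66, 50.49.
Field (20°×10°, letters A–R): lon ⌊322.66/20⌋ = 16 → Q; lat ⌊50.49/10⌋ = 5 → F.
Square (2°×1°, digits 0–9): lon ⌊2.66/2⌋ = 1; lat ⌊0.49/1⌋ = 0.

QF10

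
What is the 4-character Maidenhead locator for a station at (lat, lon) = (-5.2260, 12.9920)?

JI64

Add 180° to longitude and 90° to latitude: 192.99, 84.77.
Field (20°×10°, letters A–R): 192.99/20 → 9 → J, 84.77/10 → 8 → I; chars JI.
Square (2°×1°, digits 0–9): 12.99/2 → 6, 4.77/1 → 4; chars 64.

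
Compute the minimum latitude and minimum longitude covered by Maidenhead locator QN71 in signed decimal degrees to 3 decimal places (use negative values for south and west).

41.000, 154.000

Field Q=16, N=13: +16·20° lon, +13·10° lat → SW at lon 140°, lat 40°.
Square 7, 1: +7·2° lon, +1·1° lat → SW at lon 154°, lat 41°.
latitude 41.000, longitude 154.000.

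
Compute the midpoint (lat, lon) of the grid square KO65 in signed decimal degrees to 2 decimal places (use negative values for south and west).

55.50, 33.00

Field K=10, O=14: +10·20° lon, +14·10° lat → SW at lon 20°, lat 50°.
Square 6, 5: +6·2° lon, +5·1° lat → SW at lon 32°, lat 55°.
Cell spans 2° lon × 1° lat. Centre is SW corner plus half of each.
latitude 55.50, longitude 33.00.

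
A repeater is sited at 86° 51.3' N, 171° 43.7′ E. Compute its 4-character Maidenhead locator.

RR56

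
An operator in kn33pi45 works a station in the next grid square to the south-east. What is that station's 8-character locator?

KN33pi54

Longitude extended square 4; +1 → 5.
Latitude extended square 5; −1 → 4.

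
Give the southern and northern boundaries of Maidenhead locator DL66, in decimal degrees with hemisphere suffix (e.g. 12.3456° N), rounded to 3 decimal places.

26.000° N, 27.000° N

Field D=3, L=11: +3·20° lon, +11·10° lat → SW at lon -120°, lat 20°.
Square 6, 6: +6·2° lon, +6·1° lat → SW at lon -108°, lat 26°.
Cell spans 2° lon × 1° lat.
south 26.000° N, north 27.000° N.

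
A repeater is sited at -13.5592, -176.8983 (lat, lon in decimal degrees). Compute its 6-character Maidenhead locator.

AH16nk

Add 180° to longitude and 90° to latitude: 3.1017, 76.4408.
Field (20°×10°, letters A–R): lon ⌊3.1017/20⌋ = 0 → A; lat ⌊76.4408/10⌋ = 7 → H.
Square (2°×1°, digits 0–9): lon ⌊3.1017/2⌋ = 1; lat ⌊6.4408/1⌋ = 6.
Subsquare (5′×2.5′, letters a–x): lon ⌊1.1017/0.0833333⌋ = 13 → n; lat ⌊0.4408/0.0416667⌋ = 10 → k.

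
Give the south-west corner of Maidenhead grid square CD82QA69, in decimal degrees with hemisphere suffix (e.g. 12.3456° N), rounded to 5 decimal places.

57.96250° S, 122.61667° W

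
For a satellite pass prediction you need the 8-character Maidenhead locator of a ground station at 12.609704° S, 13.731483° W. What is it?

IH37dj23

Offset from 180°W / 90°S: lon 166.26852°, lat 77.39030°.
Field: lon ⌊166.26852/20⌋ = 8 → I; lat ⌊77.39030/10⌋ = 7 → H.
Square: lon ⌊6.26852/2⌋ = 3; lat ⌊7.39030/1⌋ = 7.
Subsquare: lon ⌊0.26852/0.0833333⌋ = 3 → d; lat ⌊0.39030/0.0416667⌋ = 9 → j.
Extended square: lon ⌊0.01852/0.00833333⌋ = 2; lat ⌊0.01530/0.00416667⌋ = 3.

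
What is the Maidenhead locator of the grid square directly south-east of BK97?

Longitude square 9; +1 → 10, wraps to 0, carry into field.
Longitude field B = 1; +1 → 2 = C.
Latitude square 7; −1 → 6.

CK06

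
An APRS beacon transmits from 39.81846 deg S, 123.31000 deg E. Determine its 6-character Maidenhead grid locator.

PF10pe

Shift to the Maidenhead origin (180°W, 90°S): lon 303.3100, lat 50.1815.
Field: lon ⌊303.3100/20⌋ = 15 → P; lat ⌊50.1815/10⌋ = 5 → F.
Square: lon ⌊3.3100/2⌋ = 1; lat ⌊0.1815/1⌋ = 0.
Subsquare: lon ⌊1.3100/0.0833333⌋ = 15 → p; lat ⌊0.1815/0.0416667⌋ = 4 → e.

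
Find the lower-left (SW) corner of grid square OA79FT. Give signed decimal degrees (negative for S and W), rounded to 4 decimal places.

-80.2083, 114.4167

Field O=14, A=0: +14·20° lon, +0·10° lat → SW at lon 100°, lat -90°.
Square 7, 9: +7·2° lon, +9·1° lat → SW at lon 114°, lat -81°.
Subsquare f=5, t=19: +5·0.0833333° lon, +19·0.0416667° lat → SW at lon 114.417°, lat -80.2083°.
latitude -80.2083, longitude 114.4167.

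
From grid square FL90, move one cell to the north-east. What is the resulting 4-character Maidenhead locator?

GL01

Longitude square 9; +1 → 10, wraps to 0, carry into field.
Longitude field F = 5; +1 → 6 = G.
Latitude square 0; +1 → 1.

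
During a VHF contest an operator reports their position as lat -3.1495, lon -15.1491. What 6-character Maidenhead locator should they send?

Add 180° to longitude and 90° to latitude: 164.8509, 86.8505.
Field: 164.8509/20 → 8 → I, 86.8505/10 → 8 → I; chars II.
Square: 4.8509/2 → 2, 6.8505/1 → 6; chars 26.
Subsquare: 0.8509/0.0833333 → 10 → k, 0.8505/0.0416667 → 20 → u; chars ku.

II26ku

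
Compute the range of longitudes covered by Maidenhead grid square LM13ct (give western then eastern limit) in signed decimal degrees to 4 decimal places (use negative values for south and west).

42.1667, 42.2500

Field L=11, M=12: +11·20° lon, +12·10° lat → SW at lon 40°, lat 30°.
Square 1, 3: +1·2° lon, +3·1° lat → SW at lon 42°, lat 33°.
Subsquare c=2, t=19: +2·0.0833333° lon, +19·0.0416667° lat → SW at lon 42.1667°, lat 33.7917°.
Cell spans 0.0833333° lon × 0.0416667° lat.
west 42.1667, east 42.2500.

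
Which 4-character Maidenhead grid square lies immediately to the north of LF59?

LG50

Latitude square 9; +1 → 10, wraps to 0, carry into field.
Latitude field F = 5; +1 → 6 = G.
The longitude characters are unchanged.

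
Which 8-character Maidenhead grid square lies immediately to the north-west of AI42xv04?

AI42wv95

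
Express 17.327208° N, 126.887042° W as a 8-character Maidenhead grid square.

Offset from 180°W / 90°S: lon 53.11296°, lat 107.32721°.
Field: lon ⌊53.11296/20⌋ = 2 → C; lat ⌊107.32721/10⌋ = 10 → K.
Square: lon ⌊13.11296/2⌋ = 6; lat ⌊7.32721/1⌋ = 7.
Subsquare: lon ⌊1.11296/0.0833333⌋ = 13 → n; lat ⌊0.32721/0.0416667⌋ = 7 → h.
Extended square: lon ⌊0.02962/0.00833333⌋ = 3; lat ⌊0.03554/0.00416667⌋ = 8.

CK67nh38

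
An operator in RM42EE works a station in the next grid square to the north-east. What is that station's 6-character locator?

RM42ff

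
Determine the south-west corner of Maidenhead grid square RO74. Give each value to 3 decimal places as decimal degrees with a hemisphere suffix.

54.000° N, 174.000° E

Field R=17, O=14: +17·20° lon, +14·10° lat → SW at lon 160°, lat 50°.
Square 7, 4: +7·2° lon, +4·1° lat → SW at lon 174°, lat 54°.
latitude 54.000° N, longitude 174.000° E.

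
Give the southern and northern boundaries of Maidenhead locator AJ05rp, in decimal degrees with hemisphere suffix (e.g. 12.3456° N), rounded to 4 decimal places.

5.6250° N, 5.6667° N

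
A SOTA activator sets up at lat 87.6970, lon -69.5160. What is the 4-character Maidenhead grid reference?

FR57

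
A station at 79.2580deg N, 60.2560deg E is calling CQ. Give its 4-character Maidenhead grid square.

Offset from 180°W / 90°S: lon 240.26°, lat 169.26°.
Field: lon ⌊240.26/20⌋ = 12 → M; lat ⌊169.26/10⌋ = 16 → Q.
Square: lon ⌊0.26/2⌋ = 0; lat ⌊9.26/1⌋ = 9.

MQ09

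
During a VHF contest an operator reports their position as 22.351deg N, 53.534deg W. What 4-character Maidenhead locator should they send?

GL32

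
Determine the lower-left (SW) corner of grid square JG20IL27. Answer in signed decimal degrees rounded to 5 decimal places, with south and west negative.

Field J=9, G=6: +9·20° lon, +6·10° lat → SW at lon 0°, lat -30°.
Square 2, 0: +2·2° lon, +0·1° lat → SW at lon 4°, lat -30°.
Subsquare i=8, l=11: +8·0.0833333° lon, +11·0.0416667° lat → SW at lon 4.66667°, lat -29.5417°.
Extended square 2, 7: +2·0.00833333° lon, +7·0.00416667° lat → SW at lon 4.68333°, lat -29.5125°.
latitude -29.51250, longitude 4.68333.

-29.51250, 4.68333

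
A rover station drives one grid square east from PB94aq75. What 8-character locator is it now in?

PB94aq85

Longitude extended square 7; +1 → 8.
The latitude characters are unchanged.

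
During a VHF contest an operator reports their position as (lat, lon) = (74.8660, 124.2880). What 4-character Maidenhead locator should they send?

Offset from 180°W / 90°S: lon 304.29°, lat 164.87°.
Field: 304.29/20 → 15 → P, 164.87/10 → 16 → Q; chars PQ.
Square: 4.29/2 → 2, 4.87/1 → 4; chars 24.

PQ24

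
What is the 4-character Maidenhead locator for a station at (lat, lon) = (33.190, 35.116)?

KM73

Offset from 180°W / 90°S: lon 215.12°, lat 123.19°.
Field (20°×10°, letters A–R): lon ⌊215.12/20⌋ = 10 → K; lat ⌊123.19/10⌋ = 12 → M.
Square (2°×1°, digits 0–9): lon ⌊15.12/2⌋ = 7; lat ⌊3.19/1⌋ = 3.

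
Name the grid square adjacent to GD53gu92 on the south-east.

Longitude extended square 9; +1 → 10, wraps to 0, carry into subsquare.
Longitude subsquare g = 6; +1 → 7 = h.
Latitude extended square 2; −1 → 1.

GD53hu01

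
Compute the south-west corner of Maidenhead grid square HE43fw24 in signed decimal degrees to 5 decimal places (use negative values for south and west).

-46.06667, -31.56667

Field H=7, E=4: +7·20° lon, +4·10° lat → SW at lon -40°, lat -50°.
Square 4, 3: +4·2° lon, +3·1° lat → SW at lon -32°, lat -47°.
Subsquare f=5, w=22: +5·0.0833333° lon, +22·0.0416667° lat → SW at lon -31.5833°, lat -46.0833°.
Extended square 2, 4: +2·0.00833333° lon, +4·0.00416667° lat → SW at lon -31.5667°, lat -46.0667°.
latitude -46.06667, longitude -31.56667.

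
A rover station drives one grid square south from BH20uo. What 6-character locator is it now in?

Latitude subsquare o = 14; −1 → 13 = n.
The longitude characters are unchanged.

BH20un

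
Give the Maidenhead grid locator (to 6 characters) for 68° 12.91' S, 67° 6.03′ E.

MC31ns

Offset from 180°W / 90°S: lon 247.1005°, lat 21.7848°.
Field: 247.1005/20 → 12 → M, 21.7848/10 → 2 → C; chars MC.
Square: 7.1005/2 → 3, 1.7848/1 → 1; chars 31.
Subsquare: 1.1005/0.0833333 → 13 → n, 0.7848/0.0416667 → 18 → s; chars ns.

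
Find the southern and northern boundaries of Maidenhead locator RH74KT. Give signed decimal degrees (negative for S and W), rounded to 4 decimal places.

Field R=17, H=7: +17·20° lon, +7·10° lat → SW at lon 160°, lat -20°.
Square 7, 4: +7·2° lon, +4·1° lat → SW at lon 174°, lat -16°.
Subsquare k=10, t=19: +10·0.0833333° lon, +19·0.0416667° lat → SW at lon 174.833°, lat -15.2083°.
Cell spans 0.0833333° lon × 0.0416667° lat.
south -15.2083, north -15.1667.

-15.2083, -15.1667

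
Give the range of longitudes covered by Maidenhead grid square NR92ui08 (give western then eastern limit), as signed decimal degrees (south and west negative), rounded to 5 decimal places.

Field N=13, R=17: +13·20° lon, +17·10° lat → SW at lon 80°, lat 80°.
Square 9, 2: +9·2° lon, +2·1° lat → SW at lon 98°, lat 82°.
Subsquare u=20, i=8: +20·0.0833333° lon, +8·0.0416667° lat → SW at lon 99.6667°, lat 82.3333°.
Extended square 0, 8: +0·0.00833333° lon, +8·0.00416667° lat → SW at lon 99.6667°, lat 82.3667°.
Cell spans 0.00833333° lon × 0.00416667° lat.
west 99.66667, east 99.67500.

99.66667, 99.67500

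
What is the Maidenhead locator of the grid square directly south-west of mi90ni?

MI90mh

Longitude subsquare n = 13; −1 → 12 = m.
Latitude subsquare i = 8; −1 → 7 = h.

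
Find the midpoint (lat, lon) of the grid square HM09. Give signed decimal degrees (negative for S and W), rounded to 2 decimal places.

39.50, -39.00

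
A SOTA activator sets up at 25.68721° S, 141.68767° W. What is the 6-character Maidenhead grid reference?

Offset from 180°W / 90°S: lon 38.3123°, lat 64.3128°.
Field (20°×10°, letters A–R): lon ⌊38.3123/20⌋ = 1 → B; lat ⌊64.3128/10⌋ = 6 → G.
Square (2°×1°, digits 0–9): lon ⌊18.3123/2⌋ = 9; lat ⌊4.3128/1⌋ = 4.
Subsquare (5′×2.5′, letters a–x): lon ⌊0.3123/0.0833333⌋ = 3 → d; lat ⌊0.3128/0.0416667⌋ = 7 → h.

BG94dh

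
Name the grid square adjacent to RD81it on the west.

RD81ht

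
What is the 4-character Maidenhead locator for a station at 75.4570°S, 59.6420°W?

GB04

Offset from 180°W / 90°S: lon 120.36°, lat 14.54°.
Field: 120.36/20 → 6 → G, 14.54/10 → 1 → B; chars GB.
Square: 0.36/2 → 0, 4.54/1 → 4; chars 04.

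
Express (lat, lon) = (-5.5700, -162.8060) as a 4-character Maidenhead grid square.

AI84

Offset from 180°W / 90°S: lon 17.19°, lat 84.43°.
Field (20°×10°, letters A–R): 17.19/20 → 0 → A, 84.43/10 → 8 → I; chars AI.
Square (2°×1°, digits 0–9): 17.19/2 → 8, 4.43/1 → 4; chars 84.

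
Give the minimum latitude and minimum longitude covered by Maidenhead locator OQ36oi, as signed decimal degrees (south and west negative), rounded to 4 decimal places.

76.3333, 107.1667

Field O=14, Q=16: +14·20° lon, +16·10° lat → SW at lon 100°, lat 70°.
Square 3, 6: +3·2° lon, +6·1° lat → SW at lon 106°, lat 76°.
Subsquare o=14, i=8: +14·0.0833333° lon, +8·0.0416667° lat → SW at lon 107.167°, lat 76.3333°.
latitude 76.3333, longitude 107.1667.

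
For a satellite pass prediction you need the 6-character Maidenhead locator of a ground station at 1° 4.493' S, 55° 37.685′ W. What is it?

Offset from 180°W / 90°S: lon 124.3719°, lat 88.9251°.
Field: lon ⌊124.3719/20⌋ = 6 → G; lat ⌊88.9251/10⌋ = 8 → I.
Square: lon ⌊4.3719/2⌋ = 2; lat ⌊8.9251/1⌋ = 8.
Subsquare: lon ⌊0.3719/0.0833333⌋ = 4 → e; lat ⌊0.9251/0.0416667⌋ = 22 → w.

GI28ew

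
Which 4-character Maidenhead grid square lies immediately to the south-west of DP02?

CP91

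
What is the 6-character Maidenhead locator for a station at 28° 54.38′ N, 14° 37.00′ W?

Offset from 180°W / 90°S: lon 165.3833°, lat 118.9063°.
Field: 165.3833/20 → 8 → I, 118.9063/10 → 11 → L; chars IL.
Square: 5.3833/2 → 2, 8.9063/1 → 8; chars 28.
Subsquare: 1.3833/0.0833333 → 16 → q, 0.9063/0.0416667 → 21 → v; chars qv.

IL28qv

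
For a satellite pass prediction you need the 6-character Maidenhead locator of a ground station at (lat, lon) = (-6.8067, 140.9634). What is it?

QI03le

Add 180° to longitude and 90° to latitude: 320.9634, 83.1933.
Field: 320.9634/20 → 16 → Q, 83.1933/10 → 8 → I; chars QI.
Square: 0.9634/2 → 0, 3.1933/1 → 3; chars 03.
Subsquare: 0.9634/0.0833333 → 11 → l, 0.1933/0.0416667 → 4 → e; chars le.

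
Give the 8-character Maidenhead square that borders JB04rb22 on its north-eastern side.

Longitude extended square 2; +1 → 3.
Latitude extended square 2; +1 → 3.

JB04rb33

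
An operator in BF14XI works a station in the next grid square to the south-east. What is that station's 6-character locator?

BF24ah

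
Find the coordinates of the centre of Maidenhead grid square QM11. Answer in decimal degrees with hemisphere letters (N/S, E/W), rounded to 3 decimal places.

31.500° N, 143.000° E

Field Q=16, M=12: +16·20° lon, +12·10° lat → SW at lon 140°, lat 30°.
Square 1, 1: +1·2° lon, +1·1° lat → SW at lon 142°, lat 31°.
Cell spans 2° lon × 1° lat. Centre is SW corner plus half of each.
latitude 31.500° N, longitude 143.000° E.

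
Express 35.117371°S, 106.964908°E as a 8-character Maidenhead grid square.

OF34lv51

Shift to the Maidenhead origin (180°W, 90°S): lon 286.96491, lat 54.88263.
Field: lon ⌊286.96491/20⌋ = 14 → O; lat ⌊54.88263/10⌋ = 5 → F.
Square: lon ⌊6.96491/2⌋ = 3; lat ⌊4.88263/1⌋ = 4.
Subsquare: lon ⌊0.96491/0.0833333⌋ = 11 → l; lat ⌊0.88263/0.0416667⌋ = 21 → v.
Extended square: lon ⌊0.04824/0.00833333⌋ = 5; lat ⌊0.00763/0.00416667⌋ = 1.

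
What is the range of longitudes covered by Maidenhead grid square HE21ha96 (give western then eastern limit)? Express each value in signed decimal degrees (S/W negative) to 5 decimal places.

Field H=7, E=4: +7·20° lon, +4·10° lat → SW at lon -40°, lat -50°.
Square 2, 1: +2·2° lon, +1·1° lat → SW at lon -36°, lat -49°.
Subsquare h=7, a=0: +7·0.0833333° lon, +0·0.0416667° lat → SW at lon -35.4167°, lat -49°.
Extended square 9, 6: +9·0.00833333° lon, +6·0.00416667° lat → SW at lon -35.3417°, lat -48.975°.
Cell spans 0.00833333° lon × 0.00416667° lat.
west -35.34167, east -35.33333.

-35.34167, -35.33333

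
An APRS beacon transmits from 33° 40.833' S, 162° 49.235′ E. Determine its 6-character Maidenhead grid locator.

RF16jh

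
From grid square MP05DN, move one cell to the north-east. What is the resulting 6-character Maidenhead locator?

MP05eo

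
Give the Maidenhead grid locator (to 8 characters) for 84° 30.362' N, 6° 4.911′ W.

IR64xm01

Shift to the Maidenhead origin (180°W, 90°S): lon 173.91815, lat 174.50603.
Field: 173.91815/20 → 8 → I, 174.50603/10 → 17 → R; chars IR.
Square: 13.91815/2 → 6, 4.50603/1 → 4; chars 64.
Subsquare: 1.91815/0.0833333 → 23 → x, 0.50603/0.0416667 → 12 → m; chars xm.
Extended square: 0.00148/0.00833333 → 0, 0.00603/0.00416667 → 1; chars 01.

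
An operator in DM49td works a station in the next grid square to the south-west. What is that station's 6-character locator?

DM49sc

Longitude subsquare t = 19; −1 → 18 = s.
Latitude subsquare d = 3; −1 → 2 = c.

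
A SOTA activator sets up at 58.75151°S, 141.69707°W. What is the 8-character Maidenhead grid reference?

BD91df69

Offset from 180°W / 90°S: lon 38.30293°, lat 31.24849°.
Field (20°×10°, letters A–R): lon ⌊38.30293/20⌋ = 1 → B; lat ⌊31.24849/10⌋ = 3 → D.
Square (2°×1°, digits 0–9): lon ⌊18.30293/2⌋ = 9; lat ⌊1.24849/1⌋ = 1.
Subsquare (5′×2.5′, letters a–x): lon ⌊0.30293/0.0833333⌋ = 3 → d; lat ⌊0.24849/0.0416667⌋ = 5 → f.
Extended square (30″×15″, digits 0–9): lon ⌊0.05293/0.00833333⌋ = 6; lat ⌊0.04016/0.00416667⌋ = 9.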